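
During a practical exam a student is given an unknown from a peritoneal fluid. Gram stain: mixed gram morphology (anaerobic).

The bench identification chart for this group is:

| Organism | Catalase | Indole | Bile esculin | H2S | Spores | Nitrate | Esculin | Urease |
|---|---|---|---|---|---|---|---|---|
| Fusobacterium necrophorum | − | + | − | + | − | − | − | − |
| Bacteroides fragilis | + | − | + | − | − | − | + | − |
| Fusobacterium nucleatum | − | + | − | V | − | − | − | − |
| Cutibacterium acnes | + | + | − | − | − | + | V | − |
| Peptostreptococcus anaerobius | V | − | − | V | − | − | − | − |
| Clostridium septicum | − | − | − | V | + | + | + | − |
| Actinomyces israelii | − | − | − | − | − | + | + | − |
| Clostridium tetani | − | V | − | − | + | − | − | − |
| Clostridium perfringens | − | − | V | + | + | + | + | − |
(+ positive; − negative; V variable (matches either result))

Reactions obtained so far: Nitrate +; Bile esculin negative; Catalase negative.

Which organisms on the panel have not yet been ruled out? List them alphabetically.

Catalase −: excludes Bacteroides fragilis, Cutibacterium acnes — 7 left.
Nitrate +: excludes Fusobacterium necrophorum, Fusobacterium nucleatum, Peptostreptococcus anaerobius, Clostridium tetani — 3 left.
Bile esculin −: all 3 remaining candidates are consistent.

Actinomyces israelii, Clostridium perfringens, Clostridium septicum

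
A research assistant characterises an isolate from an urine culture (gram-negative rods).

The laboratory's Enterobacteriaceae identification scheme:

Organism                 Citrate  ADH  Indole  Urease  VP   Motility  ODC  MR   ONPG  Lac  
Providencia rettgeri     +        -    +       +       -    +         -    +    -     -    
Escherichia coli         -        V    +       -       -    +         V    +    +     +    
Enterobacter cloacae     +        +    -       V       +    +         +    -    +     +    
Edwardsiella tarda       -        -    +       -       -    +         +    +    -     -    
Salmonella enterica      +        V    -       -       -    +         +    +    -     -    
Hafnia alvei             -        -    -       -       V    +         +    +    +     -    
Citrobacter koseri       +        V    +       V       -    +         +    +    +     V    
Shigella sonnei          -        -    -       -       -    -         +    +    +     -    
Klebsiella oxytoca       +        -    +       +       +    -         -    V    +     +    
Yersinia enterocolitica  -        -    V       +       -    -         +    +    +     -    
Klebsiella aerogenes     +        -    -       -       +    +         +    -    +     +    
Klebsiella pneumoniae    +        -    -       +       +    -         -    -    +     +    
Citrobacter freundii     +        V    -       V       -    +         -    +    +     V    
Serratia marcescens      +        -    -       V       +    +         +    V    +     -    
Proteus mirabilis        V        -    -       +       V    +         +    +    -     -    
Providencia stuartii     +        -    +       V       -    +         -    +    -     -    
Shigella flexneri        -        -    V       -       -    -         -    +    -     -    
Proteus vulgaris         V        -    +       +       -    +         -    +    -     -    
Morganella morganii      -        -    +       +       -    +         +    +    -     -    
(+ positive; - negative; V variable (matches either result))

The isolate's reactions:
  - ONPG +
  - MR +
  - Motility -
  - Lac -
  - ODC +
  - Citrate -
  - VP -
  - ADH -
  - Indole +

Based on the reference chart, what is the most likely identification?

MR +: excludes Enterobacter cloacae, Klebsiella aerogenes, Klebsiella pneumoniae — 16 left.
Citrate -: excludes 7 organisms — 9 left.
Motility -: excludes 6 organisms — 3 left.
ADH -: all 3 remaining candidates are consistent.
ONPG +: excludes Shigella flexneri — 2 left.
Indole +: excludes Shigella sonnei — 1 left.
ODC +: the one remaining candidate is consistent.
Lac -: the one remaining candidate is consistent.
VP -: the one remaining candidate is consistent.

Yersinia enterocolitica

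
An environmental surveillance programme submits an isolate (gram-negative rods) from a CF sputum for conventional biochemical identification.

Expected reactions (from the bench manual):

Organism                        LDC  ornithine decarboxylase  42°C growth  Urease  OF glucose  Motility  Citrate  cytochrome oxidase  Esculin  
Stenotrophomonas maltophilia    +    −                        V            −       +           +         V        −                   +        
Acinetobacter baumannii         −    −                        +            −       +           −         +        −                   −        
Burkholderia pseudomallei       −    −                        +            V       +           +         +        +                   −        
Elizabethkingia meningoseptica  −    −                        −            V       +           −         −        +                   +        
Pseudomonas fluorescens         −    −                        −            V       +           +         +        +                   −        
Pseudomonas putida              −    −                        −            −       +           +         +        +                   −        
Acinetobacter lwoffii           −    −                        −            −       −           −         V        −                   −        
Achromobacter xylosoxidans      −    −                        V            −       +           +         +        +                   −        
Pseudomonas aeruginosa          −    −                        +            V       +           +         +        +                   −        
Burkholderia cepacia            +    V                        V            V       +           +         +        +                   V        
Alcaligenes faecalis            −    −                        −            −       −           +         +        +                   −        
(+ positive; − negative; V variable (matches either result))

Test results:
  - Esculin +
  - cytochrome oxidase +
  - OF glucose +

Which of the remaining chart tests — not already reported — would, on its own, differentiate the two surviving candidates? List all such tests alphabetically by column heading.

Citrate, LDC, Motility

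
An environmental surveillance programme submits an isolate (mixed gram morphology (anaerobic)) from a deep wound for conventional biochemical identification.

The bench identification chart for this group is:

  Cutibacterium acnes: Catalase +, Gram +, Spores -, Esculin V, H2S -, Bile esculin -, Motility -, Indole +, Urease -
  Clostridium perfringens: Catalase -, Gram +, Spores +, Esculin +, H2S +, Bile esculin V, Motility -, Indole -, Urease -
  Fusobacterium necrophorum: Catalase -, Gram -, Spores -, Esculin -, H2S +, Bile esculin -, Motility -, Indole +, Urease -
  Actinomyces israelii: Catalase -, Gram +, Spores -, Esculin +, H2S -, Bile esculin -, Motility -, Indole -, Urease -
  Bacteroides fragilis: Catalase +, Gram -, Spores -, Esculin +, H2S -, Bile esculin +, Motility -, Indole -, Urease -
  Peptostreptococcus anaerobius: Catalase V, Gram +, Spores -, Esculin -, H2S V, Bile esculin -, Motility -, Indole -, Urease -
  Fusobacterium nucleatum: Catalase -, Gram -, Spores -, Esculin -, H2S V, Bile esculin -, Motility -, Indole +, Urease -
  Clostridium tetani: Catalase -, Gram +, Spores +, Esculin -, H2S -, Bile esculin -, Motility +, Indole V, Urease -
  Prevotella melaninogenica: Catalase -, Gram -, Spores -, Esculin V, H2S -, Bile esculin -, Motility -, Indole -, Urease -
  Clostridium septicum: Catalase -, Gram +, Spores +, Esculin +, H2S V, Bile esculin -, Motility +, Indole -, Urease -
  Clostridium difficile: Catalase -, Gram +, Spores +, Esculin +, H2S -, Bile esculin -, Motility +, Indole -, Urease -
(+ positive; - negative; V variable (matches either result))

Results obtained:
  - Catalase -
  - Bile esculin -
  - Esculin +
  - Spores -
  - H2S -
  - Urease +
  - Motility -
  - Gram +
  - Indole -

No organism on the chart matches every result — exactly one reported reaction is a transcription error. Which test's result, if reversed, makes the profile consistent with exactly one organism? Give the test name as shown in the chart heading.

Urease

As reported, no row in the chart matches all 9 reactions.
Reversing H2S → still no organism matches.
Reversing Spores → still no organism matches.
Reversing Bile esculin → still no organism matches.
Reversing Motility → still no organism matches.
Reversing Esculin → still no organism matches.
Reversing Catalase → still no organism matches.
Reversing Gram → still no organism matches.
Reversing Urease (to -) → unique match: Actinomyces israelii.
Reversing Indole → still no organism matches.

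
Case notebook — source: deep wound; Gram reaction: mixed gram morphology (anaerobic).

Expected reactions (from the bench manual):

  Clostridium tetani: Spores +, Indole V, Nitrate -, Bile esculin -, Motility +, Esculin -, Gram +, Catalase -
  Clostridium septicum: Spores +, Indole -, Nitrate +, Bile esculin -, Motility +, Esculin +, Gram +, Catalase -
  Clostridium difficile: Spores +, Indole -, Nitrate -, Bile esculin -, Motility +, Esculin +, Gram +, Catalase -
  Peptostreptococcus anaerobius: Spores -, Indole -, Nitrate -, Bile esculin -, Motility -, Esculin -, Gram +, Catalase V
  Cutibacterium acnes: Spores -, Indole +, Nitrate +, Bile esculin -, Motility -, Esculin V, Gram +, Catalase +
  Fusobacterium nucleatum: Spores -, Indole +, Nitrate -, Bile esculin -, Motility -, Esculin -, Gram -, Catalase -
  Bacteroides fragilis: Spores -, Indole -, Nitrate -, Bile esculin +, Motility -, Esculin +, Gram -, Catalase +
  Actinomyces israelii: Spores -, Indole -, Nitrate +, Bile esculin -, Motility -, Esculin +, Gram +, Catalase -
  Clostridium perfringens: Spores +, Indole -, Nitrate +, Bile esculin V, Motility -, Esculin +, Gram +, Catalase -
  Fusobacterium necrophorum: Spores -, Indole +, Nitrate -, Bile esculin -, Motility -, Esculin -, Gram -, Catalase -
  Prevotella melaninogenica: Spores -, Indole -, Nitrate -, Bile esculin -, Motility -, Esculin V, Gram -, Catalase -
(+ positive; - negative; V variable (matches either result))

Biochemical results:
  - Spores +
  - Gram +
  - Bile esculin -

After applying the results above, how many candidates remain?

4

Spores +: excludes 7 organisms — 4 left.
Gram +: all 4 remaining candidates are consistent.
Bile esculin -: all 4 remaining candidates are consistent.
Still consistent: Clostridium difficile, Clostridium perfringens, Clostridium septicum, Clostridium tetani.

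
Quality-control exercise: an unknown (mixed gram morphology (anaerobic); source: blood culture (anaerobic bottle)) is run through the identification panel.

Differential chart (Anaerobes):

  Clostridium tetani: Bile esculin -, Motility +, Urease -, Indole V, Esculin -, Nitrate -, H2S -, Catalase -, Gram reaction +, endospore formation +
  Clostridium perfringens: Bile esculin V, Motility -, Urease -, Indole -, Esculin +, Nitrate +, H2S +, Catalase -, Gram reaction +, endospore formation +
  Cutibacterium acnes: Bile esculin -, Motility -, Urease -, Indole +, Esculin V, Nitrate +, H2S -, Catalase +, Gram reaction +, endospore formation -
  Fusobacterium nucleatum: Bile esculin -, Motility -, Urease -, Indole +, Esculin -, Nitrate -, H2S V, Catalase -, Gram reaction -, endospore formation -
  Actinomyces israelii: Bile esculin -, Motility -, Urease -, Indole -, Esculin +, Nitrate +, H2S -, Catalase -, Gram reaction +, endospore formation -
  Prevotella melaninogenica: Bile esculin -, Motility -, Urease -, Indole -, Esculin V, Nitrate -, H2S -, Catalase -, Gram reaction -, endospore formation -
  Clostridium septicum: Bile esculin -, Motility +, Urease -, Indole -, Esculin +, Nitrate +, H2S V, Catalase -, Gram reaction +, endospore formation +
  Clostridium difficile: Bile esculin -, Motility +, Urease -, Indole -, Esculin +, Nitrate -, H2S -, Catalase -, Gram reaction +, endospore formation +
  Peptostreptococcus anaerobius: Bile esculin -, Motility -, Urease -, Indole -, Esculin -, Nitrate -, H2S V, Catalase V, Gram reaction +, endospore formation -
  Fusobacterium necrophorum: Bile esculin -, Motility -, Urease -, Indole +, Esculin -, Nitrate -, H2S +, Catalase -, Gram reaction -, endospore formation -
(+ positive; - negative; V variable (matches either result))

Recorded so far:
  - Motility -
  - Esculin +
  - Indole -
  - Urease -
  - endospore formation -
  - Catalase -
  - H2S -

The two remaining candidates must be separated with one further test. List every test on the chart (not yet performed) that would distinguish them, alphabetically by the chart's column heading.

Indole -: excludes Cutibacterium acnes, Fusobacterium nucleatum, Fusobacterium necrophorum — 7 left.
Catalase -: all 7 remaining candidates are consistent.
Urease -: all 7 remaining candidates are consistent.
H2S -: excludes Clostridium perfringens — 6 left.
Motility -: excludes Clostridium tetani, Clostridium septicum, Clostridium difficile — 3 left.
endospore formation -: all 3 remaining candidates are consistent.
Esculin +: excludes Peptostreptococcus anaerobius — 2 left.
Two candidates remain: Actinomyces israelii and Prevotella melaninogenica.
  Bile esculin: - vs - — same for both, does not separate.
  Nitrate: Actinomyces israelii +, Prevotella melaninogenica - — discriminates.
  Gram reaction: Actinomyces israelii +, Prevotella melaninogenica - — discriminates.

Gram reaction, Nitrate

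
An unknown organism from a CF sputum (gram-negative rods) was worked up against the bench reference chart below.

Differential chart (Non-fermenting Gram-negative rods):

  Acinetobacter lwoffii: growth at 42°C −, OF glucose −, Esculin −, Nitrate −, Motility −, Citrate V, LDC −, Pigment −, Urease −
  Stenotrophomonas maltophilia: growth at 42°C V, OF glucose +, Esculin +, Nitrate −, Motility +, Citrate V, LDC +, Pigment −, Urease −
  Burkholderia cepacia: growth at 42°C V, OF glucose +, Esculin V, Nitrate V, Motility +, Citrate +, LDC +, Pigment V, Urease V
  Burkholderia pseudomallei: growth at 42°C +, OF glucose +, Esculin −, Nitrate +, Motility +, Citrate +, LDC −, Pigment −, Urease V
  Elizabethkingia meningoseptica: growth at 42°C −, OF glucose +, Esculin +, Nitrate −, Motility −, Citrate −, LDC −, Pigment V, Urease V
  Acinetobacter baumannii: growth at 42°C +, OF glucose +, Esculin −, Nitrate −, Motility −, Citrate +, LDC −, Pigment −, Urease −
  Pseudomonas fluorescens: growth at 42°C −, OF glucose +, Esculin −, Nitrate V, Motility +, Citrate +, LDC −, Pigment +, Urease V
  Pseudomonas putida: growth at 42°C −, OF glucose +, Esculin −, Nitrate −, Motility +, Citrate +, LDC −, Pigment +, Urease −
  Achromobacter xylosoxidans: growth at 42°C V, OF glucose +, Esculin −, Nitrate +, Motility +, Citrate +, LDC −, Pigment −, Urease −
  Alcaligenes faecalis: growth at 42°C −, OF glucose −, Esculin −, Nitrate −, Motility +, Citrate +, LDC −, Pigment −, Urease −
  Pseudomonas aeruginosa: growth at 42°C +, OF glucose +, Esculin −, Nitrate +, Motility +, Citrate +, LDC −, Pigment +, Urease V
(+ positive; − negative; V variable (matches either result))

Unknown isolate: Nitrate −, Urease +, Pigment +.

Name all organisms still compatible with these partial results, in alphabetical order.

Burkholderia cepacia, Elizabethkingia meningoseptica, Pseudomonas fluorescens

Pigment +: excludes 6 organisms — 5 left.
Urease +: excludes Pseudomonas putida — 4 left.
Nitrate −: excludes Pseudomonas aeruginosa — 3 left.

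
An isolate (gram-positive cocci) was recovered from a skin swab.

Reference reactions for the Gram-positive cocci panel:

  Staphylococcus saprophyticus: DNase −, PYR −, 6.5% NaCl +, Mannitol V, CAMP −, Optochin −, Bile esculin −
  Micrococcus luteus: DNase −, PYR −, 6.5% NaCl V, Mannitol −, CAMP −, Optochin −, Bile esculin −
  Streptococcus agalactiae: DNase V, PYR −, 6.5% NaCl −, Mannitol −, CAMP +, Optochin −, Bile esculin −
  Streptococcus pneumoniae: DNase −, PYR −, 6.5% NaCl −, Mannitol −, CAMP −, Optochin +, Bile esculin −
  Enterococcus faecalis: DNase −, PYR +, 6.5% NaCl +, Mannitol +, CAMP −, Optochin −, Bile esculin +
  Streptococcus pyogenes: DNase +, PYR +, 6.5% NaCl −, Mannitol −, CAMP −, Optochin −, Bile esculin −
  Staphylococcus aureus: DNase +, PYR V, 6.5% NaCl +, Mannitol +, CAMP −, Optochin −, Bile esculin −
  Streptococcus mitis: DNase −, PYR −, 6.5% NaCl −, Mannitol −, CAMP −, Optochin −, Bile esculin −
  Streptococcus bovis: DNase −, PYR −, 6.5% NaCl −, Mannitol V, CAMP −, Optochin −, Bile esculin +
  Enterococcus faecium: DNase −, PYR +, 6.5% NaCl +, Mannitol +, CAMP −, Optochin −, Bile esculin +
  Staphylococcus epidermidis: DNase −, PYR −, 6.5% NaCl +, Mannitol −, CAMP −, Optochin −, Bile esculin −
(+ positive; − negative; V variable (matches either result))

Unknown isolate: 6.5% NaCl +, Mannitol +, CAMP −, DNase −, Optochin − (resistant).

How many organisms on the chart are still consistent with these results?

3

6.5% NaCl +: excludes 5 organisms — 6 left.
DNase −: excludes Staphylococcus aureus — 5 left.
Optochin −: all 5 remaining candidates are consistent.
CAMP −: all 5 remaining candidates are consistent.
Mannitol +: excludes Micrococcus luteus, Staphylococcus epidermidis — 3 left.
Still consistent: Enterococcus faecalis, Enterococcus faecium, Staphylococcus saprophyticus.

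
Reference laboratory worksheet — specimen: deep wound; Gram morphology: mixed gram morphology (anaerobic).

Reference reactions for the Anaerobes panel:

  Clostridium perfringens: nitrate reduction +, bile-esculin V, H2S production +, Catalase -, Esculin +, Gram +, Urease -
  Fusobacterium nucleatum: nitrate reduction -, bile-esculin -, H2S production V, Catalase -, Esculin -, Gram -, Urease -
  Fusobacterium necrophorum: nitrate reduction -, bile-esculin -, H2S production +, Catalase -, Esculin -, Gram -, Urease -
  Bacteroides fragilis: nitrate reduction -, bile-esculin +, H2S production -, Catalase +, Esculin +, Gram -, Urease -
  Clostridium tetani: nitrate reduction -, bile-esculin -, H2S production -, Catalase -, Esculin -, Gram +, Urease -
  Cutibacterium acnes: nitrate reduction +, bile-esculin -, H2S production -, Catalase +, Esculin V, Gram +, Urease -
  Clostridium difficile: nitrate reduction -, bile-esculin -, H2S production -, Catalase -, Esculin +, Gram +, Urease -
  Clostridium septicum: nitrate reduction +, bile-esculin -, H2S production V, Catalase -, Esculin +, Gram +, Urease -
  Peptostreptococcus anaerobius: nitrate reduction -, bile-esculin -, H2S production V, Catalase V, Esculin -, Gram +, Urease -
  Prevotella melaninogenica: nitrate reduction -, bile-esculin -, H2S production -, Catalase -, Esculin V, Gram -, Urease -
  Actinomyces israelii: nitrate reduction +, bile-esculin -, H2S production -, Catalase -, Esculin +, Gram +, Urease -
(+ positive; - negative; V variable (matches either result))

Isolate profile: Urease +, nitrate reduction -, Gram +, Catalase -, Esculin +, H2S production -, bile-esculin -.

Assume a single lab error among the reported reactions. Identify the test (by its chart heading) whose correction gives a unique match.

As reported, no row in the chart matches all 7 reactions.
Reversing nitrate reduction → still no organism matches.
Reversing H2S production → still no organism matches.
Reversing Urease (to -) → unique match: Clostridium difficile.
Reversing bile-esculin → still no organism matches.
Reversing Gram → still no organism matches.
Reversing Catalase → still no organism matches.
Reversing Esculin → still no organism matches.

Urease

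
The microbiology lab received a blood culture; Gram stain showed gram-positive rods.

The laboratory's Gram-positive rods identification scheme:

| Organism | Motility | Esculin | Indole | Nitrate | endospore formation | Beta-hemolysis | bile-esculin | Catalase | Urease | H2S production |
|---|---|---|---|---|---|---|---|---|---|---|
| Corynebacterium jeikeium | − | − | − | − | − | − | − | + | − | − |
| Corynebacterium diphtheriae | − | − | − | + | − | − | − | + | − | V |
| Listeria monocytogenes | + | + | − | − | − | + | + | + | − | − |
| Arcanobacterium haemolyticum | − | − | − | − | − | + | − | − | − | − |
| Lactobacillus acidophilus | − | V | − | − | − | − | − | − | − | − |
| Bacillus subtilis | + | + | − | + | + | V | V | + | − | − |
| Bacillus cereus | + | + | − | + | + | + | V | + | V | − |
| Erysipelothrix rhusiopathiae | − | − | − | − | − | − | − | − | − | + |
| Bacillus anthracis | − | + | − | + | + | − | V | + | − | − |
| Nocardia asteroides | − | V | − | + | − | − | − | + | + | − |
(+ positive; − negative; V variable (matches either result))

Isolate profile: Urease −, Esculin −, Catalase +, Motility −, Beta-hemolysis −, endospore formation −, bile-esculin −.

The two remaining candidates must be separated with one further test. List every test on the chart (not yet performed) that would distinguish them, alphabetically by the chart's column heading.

Nitrate

Esculin −: excludes Listeria monocytogenes, Bacillus subtilis, Bacillus cereus, Bacillus anthracis — 6 left.
Beta-hemolysis −: excludes Arcanobacterium haemolyticum — 5 left.
Motility −: all 5 remaining candidates are consistent.
endospore formation −: all 5 remaining candidates are consistent.
Urease −: excludes Nocardia asteroides — 4 left.
bile-esculin −: all 4 remaining candidates are consistent.
Catalase +: excludes Lactobacillus acidophilus, Erysipelothrix rhusiopathiae — 2 left.
Two candidates remain: Corynebacterium diphtheriae and Corynebacterium jeikeium.
  Indole: − vs − — same for both, does not separate.
  Nitrate: Corynebacterium diphtheriae +, Corynebacterium jeikeium − — discriminates.
  H2S production: V vs − — variable for at least one, does not separate.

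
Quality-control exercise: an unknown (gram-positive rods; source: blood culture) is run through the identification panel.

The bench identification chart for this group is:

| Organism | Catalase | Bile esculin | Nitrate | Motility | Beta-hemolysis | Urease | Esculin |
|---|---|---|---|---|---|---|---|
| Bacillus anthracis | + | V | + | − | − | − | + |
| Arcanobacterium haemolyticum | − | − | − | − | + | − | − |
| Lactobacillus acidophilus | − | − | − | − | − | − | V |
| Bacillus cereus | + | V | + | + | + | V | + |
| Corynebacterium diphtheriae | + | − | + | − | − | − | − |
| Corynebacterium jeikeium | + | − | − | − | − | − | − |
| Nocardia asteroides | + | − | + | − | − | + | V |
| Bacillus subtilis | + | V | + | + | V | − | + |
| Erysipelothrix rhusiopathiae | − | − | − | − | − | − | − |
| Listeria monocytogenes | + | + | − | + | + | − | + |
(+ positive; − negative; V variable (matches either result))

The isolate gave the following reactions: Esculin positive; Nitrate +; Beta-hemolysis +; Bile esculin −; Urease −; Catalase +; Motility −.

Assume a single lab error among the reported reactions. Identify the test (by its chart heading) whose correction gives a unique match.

Beta-hemolysis

As reported, no row in the chart matches all 7 reactions.
Reversing Bile esculin → still no organism matches.
Reversing Esculin → still no organism matches.
Reversing Catalase → still no organism matches.
Reversing Nitrate → still no organism matches.
Reversing Motility → 2 organisms match (not unique).
Reversing Beta-hemolysis (to −) → unique match: Bacillus anthracis.
Reversing Urease → still no organism matches.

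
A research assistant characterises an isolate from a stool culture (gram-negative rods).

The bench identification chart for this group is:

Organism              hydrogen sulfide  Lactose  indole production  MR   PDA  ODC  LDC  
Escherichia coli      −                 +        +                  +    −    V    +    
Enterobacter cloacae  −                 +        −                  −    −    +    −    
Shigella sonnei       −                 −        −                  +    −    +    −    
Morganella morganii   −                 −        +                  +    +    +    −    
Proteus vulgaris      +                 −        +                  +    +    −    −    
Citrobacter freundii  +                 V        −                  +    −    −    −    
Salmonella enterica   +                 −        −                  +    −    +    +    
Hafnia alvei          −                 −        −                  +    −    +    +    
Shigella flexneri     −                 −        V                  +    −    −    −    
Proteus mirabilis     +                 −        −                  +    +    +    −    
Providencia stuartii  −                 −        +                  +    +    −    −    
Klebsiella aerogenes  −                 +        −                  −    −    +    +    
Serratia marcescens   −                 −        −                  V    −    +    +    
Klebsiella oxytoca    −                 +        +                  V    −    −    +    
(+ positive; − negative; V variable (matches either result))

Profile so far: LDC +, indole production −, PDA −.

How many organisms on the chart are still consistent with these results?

4

LDC +: excludes 8 organisms — 6 left.
PDA −: all 6 remaining candidates are consistent.
indole production −: excludes Escherichia coli, Klebsiella oxytoca — 4 left.
Still consistent: Hafnia alvei, Klebsiella aerogenes, Salmonella enterica, Serratia marcescens.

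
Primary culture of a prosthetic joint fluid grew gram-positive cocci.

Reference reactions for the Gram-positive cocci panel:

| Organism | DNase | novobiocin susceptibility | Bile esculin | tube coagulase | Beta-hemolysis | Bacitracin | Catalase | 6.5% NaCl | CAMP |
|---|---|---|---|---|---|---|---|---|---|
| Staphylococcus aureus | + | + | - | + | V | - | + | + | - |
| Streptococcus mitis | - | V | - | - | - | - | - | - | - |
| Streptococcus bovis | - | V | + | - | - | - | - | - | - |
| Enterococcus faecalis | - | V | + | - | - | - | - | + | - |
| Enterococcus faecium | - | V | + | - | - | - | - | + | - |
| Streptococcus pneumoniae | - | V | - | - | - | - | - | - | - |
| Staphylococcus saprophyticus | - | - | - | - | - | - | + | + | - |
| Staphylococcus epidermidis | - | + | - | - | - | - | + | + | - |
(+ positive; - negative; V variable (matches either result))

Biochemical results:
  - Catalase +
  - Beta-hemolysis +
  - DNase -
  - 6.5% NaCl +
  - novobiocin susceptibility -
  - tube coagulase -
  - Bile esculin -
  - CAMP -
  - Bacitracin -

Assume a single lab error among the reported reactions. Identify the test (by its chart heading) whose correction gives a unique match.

Beta-hemolysis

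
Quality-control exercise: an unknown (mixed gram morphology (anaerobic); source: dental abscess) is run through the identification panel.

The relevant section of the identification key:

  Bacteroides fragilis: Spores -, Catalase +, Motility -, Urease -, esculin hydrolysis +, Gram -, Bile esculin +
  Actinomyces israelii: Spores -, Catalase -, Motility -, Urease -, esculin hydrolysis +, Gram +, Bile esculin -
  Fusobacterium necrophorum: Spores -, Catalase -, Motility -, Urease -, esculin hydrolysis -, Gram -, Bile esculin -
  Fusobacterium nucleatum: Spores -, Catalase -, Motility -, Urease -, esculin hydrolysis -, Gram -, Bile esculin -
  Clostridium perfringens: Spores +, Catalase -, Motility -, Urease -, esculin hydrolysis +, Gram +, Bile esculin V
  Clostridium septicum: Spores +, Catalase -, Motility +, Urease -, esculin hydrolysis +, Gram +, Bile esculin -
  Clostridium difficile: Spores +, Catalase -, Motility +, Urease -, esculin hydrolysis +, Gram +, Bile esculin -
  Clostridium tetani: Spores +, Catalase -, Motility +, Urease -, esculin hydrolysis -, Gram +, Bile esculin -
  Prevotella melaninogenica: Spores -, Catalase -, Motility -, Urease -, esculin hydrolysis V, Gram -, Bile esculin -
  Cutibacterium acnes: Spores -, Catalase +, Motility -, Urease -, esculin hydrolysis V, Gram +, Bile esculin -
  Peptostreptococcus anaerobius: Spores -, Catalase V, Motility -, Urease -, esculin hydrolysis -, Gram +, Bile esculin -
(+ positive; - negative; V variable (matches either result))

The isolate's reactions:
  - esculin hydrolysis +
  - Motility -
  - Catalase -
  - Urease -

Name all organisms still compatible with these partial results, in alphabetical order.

esculin hydrolysis +: excludes Fusobacterium necrophorum, Fusobacterium nucleatum, Clostridium tetani, Peptostreptococcus anaerobius — 7 left.
Catalase -: excludes Bacteroides fragilis, Cutibacterium acnes — 5 left.
Urease -: all 5 remaining candidates are consistent.
Motility -: excludes Clostridium septicum, Clostridium difficile — 3 left.

Actinomyces israelii, Clostridium perfringens, Prevotella melaninogenica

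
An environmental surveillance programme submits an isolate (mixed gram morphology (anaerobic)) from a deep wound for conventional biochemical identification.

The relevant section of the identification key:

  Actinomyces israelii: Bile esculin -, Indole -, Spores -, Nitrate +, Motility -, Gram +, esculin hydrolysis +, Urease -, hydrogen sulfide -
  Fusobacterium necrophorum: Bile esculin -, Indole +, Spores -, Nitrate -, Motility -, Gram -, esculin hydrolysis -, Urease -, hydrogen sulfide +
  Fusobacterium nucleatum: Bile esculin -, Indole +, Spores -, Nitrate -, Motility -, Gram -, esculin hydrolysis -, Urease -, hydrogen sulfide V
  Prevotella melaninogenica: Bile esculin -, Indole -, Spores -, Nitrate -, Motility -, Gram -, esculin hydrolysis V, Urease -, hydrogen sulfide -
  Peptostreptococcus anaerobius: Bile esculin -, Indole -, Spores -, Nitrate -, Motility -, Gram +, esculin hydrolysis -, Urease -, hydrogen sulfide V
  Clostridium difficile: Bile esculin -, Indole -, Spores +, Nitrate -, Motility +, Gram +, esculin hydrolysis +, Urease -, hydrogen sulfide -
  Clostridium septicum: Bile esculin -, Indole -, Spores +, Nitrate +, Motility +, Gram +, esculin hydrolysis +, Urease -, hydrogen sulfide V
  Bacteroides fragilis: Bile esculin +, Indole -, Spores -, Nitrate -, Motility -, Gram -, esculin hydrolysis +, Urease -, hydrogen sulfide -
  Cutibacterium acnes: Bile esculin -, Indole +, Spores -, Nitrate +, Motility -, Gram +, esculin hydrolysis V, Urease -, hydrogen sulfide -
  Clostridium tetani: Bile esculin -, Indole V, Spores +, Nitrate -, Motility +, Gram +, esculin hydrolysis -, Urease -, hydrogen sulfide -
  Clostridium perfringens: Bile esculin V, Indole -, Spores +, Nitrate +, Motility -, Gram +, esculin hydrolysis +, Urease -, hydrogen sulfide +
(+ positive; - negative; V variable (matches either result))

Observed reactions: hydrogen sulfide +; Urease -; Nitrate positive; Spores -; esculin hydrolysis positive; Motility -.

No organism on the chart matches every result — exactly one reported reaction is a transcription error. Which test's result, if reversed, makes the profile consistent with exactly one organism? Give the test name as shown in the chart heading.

Spores

As reported, no row in the chart matches all 6 reactions.
Reversing Motility → still no organism matches.
Reversing Spores (to +) → unique match: Clostridium perfringens.
Reversing Nitrate → still no organism matches.
Reversing hydrogen sulfide → 2 organisms match (not unique).
Reversing esculin hydrolysis → still no organism matches.
Reversing Urease → still no organism matches.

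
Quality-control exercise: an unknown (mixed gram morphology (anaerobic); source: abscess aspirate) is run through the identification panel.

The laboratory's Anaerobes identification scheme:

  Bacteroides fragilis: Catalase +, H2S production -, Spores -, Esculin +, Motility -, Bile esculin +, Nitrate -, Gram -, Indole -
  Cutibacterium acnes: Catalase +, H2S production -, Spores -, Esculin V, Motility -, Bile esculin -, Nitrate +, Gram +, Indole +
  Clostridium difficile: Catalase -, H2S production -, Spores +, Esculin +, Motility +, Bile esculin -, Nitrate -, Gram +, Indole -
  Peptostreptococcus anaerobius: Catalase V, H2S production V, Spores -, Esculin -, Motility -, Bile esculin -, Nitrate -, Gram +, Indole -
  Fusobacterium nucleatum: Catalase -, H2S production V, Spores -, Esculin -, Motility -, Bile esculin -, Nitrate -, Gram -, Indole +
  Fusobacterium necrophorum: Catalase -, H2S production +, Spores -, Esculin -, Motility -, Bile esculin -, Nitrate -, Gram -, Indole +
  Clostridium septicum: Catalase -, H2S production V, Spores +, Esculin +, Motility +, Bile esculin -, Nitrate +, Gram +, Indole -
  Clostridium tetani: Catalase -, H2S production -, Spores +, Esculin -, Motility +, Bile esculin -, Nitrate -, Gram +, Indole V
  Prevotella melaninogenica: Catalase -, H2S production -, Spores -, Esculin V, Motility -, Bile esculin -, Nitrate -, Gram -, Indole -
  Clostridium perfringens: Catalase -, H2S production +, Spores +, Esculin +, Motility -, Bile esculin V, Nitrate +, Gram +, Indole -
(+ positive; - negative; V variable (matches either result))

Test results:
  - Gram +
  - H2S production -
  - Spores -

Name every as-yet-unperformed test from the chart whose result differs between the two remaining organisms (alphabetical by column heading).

Indole, Nitrate

H2S production -: excludes Fusobacterium necrophorum, Clostridium perfringens — 8 left.
Spores -: excludes Clostridium difficile, Clostridium septicum, Clostridium tetani — 5 left.
Gram +: excludes Bacteroides fragilis, Fusobacterium nucleatum, Prevotella melaninogenica — 2 left.
Two candidates remain: Cutibacterium acnes and Peptostreptococcus anaerobius.
  Catalase: + vs V — variable for at least one, does not separate.
  Esculin: V vs - — variable for at least one, does not separate.
  Motility: - vs - — same for both, does not separate.
  Bile esculin: - vs - — same for both, does not separate.
  Nitrate: Cutibacterium acnes +, Peptostreptococcus anaerobius - — discriminates.
  Indole: Cutibacterium acnes +, Peptostreptococcus anaerobius - — discriminates.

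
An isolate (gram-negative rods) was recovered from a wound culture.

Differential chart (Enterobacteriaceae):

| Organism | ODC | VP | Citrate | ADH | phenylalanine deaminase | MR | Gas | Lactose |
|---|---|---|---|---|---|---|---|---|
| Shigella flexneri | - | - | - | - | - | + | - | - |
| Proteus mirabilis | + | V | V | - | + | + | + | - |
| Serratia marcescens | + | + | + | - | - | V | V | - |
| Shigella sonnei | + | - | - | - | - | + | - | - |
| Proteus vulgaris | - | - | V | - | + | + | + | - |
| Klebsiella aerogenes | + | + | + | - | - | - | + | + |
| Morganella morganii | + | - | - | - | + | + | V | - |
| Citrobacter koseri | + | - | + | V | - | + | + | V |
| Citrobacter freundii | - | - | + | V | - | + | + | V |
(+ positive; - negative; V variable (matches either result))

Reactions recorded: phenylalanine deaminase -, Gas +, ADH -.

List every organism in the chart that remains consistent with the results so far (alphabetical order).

Citrobacter freundii, Citrobacter koseri, Klebsiella aerogenes, Serratia marcescens

phenylalanine deaminase -: excludes Proteus mirabilis, Proteus vulgaris, Morganella morganii — 6 left.
Gas +: excludes Shigella flexneri, Shigella sonnei — 4 left.
ADH -: all 4 remaining candidates are consistent.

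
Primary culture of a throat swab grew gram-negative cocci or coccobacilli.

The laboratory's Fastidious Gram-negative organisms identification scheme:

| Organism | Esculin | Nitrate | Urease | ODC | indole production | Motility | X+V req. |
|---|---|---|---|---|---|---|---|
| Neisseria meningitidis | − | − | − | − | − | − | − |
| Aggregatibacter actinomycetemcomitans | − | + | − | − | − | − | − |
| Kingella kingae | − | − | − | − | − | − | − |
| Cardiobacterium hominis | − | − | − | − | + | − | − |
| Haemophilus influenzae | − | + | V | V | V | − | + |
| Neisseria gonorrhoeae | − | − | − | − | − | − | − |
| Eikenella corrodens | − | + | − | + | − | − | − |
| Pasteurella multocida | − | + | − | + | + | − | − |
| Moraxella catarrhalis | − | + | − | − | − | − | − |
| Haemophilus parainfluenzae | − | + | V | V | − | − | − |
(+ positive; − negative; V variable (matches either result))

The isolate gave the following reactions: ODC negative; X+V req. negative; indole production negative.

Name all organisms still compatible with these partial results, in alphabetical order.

X+V req. −: excludes Haemophilus influenzae — 9 left.
ODC −: excludes Eikenella corrodens, Pasteurella multocida — 7 left.
indole production −: excludes Cardiobacterium hominis — 6 left.

Aggregatibacter actinomycetemcomitans, Haemophilus parainfluenzae, Kingella kingae, Moraxella catarrhalis, Neisseria gonorrhoeae, Neisseria meningitidis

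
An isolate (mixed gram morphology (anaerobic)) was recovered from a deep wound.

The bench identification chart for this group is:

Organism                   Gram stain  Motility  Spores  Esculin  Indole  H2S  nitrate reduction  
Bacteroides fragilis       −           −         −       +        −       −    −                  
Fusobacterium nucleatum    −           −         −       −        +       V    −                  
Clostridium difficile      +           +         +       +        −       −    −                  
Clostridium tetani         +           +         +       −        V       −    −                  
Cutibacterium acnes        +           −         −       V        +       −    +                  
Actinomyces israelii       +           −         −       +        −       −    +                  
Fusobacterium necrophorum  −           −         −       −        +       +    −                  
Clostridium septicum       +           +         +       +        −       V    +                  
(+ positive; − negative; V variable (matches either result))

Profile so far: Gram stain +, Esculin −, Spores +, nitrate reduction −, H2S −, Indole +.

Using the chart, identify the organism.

Clostridium tetani

Gram stain +: excludes Bacteroides fragilis, Fusobacterium nucleatum, Fusobacterium necrophorum — 5 left.
Indole +: excludes Clostridium difficile, Actinomyces israelii, Clostridium septicum — 2 left.
Esculin −: all 2 remaining candidates are consistent.
Spores +: excludes Cutibacterium acnes — 1 left.
H2S −: the one remaining candidate is consistent.
nitrate reduction −: the one remaining candidate is consistent.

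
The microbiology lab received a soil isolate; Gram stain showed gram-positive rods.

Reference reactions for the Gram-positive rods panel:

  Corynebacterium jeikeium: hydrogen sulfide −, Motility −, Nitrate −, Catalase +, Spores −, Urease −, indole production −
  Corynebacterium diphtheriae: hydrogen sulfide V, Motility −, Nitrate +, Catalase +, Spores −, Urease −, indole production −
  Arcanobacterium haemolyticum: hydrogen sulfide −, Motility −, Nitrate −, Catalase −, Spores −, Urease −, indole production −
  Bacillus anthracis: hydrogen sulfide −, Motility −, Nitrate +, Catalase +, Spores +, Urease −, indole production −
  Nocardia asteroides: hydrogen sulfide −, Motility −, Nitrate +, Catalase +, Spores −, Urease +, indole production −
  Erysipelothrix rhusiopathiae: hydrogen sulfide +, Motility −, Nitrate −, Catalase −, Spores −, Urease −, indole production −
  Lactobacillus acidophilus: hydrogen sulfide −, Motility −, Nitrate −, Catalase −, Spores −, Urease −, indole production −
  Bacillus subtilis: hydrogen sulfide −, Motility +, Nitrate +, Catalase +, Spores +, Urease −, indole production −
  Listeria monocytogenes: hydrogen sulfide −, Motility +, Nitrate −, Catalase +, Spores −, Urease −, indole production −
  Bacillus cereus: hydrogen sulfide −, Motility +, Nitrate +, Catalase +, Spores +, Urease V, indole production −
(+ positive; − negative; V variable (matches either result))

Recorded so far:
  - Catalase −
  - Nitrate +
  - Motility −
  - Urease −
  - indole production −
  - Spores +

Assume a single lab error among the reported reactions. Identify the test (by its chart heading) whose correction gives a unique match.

As reported, no row in the chart matches all 6 reactions.
Reversing Spores → still no organism matches.
Reversing indole production → still no organism matches.
Reversing Urease → still no organism matches.
Reversing Motility → still no organism matches.
Reversing Catalase (to +) → unique match: Bacillus anthracis.
Reversing Nitrate → still no organism matches.

Catalase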